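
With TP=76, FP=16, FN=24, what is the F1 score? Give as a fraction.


Precision = 76/92 = 19/23. Recall = 76/100 = 19/25. F1 = 2*P*R/(P+R) = 19/24.

19/24


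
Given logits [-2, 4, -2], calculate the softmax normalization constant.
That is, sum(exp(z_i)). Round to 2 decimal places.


Denom = e^-2=0.1353 + e^4=54.5982 + e^-2=0.1353. Sum = 54.8688, which rounds to 54.87.

54.87


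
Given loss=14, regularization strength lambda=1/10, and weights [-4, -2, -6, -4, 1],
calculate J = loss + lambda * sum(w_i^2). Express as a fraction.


L2 sq norm = sum(w^2) = 73. J = 14 + 1/10 * 73 = 213/10.

213/10


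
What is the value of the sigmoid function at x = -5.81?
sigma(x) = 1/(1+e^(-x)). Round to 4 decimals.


sigma(-5.81) = 1/(1+e^(5.81)) = 1/(1+333.619126) = 1/334.619126 = 0.0030.

0.0030


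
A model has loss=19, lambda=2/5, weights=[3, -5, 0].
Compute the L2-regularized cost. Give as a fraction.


L2 sq norm = sum(w^2) = 34. J = 19 + 2/5 * 34 = 163/5.

163/5


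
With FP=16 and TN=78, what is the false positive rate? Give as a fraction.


FPR = FP / (FP + TN) = 16 / 94 = 8/47.

8/47


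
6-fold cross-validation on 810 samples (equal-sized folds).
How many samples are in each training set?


Each validation fold has 810/6 = 135 samples. Training set = 810 - 135 = 675.

675


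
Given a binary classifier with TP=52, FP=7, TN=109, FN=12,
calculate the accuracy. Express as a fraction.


Accuracy = (TP + TN) / (TP + TN + FP + FN) = (52 + 109) / 180 = 161/180.

161/180


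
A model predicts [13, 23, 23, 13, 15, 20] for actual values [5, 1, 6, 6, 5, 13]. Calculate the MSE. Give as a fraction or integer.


MSE = (1/6) * ((5-13)^2=64 + (1-23)^2=484 + (6-23)^2=289 + (6-13)^2=49 + (5-15)^2=100 + (13-20)^2=49). Sum = 1035. MSE = 345/2.

345/2


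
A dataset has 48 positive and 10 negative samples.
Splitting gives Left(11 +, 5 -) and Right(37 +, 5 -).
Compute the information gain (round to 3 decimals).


H(parent) = 0.6632. H(left) = 0.8960, H(right) = 0.5266. Weighted = (16/58)*0.8960 + (42/58)*0.5266 = 0.6285. IG = 0.6632 - 0.6285 = 0.0347, which rounds to 0.035.

0.035


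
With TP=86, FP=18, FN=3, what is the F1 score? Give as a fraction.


Precision = 86/104 = 43/52. Recall = 86/89 = 86/89. F1 = 2*P*R/(P+R) = 172/193.

172/193


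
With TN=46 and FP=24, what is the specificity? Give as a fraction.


Specificity = TN / (TN + FP) = 46 / 70 = 23/35.

23/35


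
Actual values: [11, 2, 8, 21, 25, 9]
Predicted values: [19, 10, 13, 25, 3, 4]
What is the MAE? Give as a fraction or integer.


MAE = (1/6) * (|11-19|=8 + |2-10|=8 + |8-13|=5 + |21-25|=4 + |25-3|=22 + |9-4|=5). Sum = 52. MAE = 26/3.

26/3


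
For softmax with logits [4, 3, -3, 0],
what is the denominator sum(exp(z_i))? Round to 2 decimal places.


Denom = e^4=54.5982 + e^3=20.0855 + e^-3=0.0498 + e^0=1.0000. Sum = 75.7335, which rounds to 75.73.

75.73


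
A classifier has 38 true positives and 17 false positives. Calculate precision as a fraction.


Precision = TP / (TP + FP) = 38 / 55 = 38/55.

38/55


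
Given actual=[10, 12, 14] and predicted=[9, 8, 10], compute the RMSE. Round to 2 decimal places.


MSE = 11.0000. RMSE = sqrt(11.0000) = 3.32.

3.32


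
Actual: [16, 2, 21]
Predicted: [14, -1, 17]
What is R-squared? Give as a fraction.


Mean(y) = 13. SS_res = 29. SS_tot = 194. R^2 = 1 - 29/(194) = 165/194.

165/194


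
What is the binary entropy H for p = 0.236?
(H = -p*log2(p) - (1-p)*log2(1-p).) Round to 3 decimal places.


H = -0.236*log2(0.236) - 0.764*log2(0.764) = 0.788.

0.788


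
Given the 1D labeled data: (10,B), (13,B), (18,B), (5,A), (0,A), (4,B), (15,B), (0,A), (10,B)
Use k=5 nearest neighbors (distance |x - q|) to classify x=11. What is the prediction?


Distances: |10-11|=1, |13-11|=2, |18-11|=7, |5-11|=6, |0-11|=11, |4-11|=7, |15-11|=4, |0-11|=11, |10-11|=1. 5 nearest: (10,B), (10,B), (13,B), (15,B), (5,A). Counts: {'B': 4, 'A': 1}. Majority class: B.

B


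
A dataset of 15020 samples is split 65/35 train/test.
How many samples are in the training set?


Test set = 15020 * 35% = 5257. Training set = 15020 - 5257 = 9763.

9763


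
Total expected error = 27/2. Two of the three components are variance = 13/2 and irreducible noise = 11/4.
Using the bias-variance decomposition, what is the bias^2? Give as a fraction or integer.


Total error = bias^2 + variance + irreducible noise. So bias^2 = 27/2 - 13/2 - 11/4 = 17/4.

17/4


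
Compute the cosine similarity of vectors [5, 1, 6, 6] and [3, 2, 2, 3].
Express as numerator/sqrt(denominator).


dot = 47. |a|^2 = 98, |b|^2 = 26. cos = 47/sqrt(2548).

47/sqrt(2548)


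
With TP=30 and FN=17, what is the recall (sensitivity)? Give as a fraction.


Recall = TP / (TP + FN) = 30 / 47 = 30/47.

30/47


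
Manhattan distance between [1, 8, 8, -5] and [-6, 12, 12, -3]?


d = sum of absolute differences: |1--6|=7 + |8-12|=4 + |8-12|=4 + |-5--3|=2 = 17.

17


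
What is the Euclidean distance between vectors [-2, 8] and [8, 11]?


d = sqrt(sum of squared differences). (-2-8)^2=100, (8-11)^2=9. Sum = 109.

sqrt(109)


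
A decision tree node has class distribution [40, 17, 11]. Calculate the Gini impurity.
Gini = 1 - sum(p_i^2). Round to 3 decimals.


Total = 68. Proportions: 40/68, 17/68, 11/68. sum(p_i^2) = 0.4347. Gini = 1 - 0.4347 = 0.5653, which rounds to 0.565.

0.565


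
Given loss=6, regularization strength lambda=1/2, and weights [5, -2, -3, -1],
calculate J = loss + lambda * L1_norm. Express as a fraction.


L1 norm = sum(|w|) = 11. J = 6 + 1/2 * 11 = 23/2.

23/2


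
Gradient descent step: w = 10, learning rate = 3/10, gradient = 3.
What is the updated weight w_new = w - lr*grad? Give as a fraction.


w_new = 10 - 3/10 * 3 = 10 - 9/10 = 91/10.

91/10


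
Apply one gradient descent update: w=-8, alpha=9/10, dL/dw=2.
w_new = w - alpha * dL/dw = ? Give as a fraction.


w_new = -8 - 9/10 * 2 = -8 - 9/5 = -49/5.

-49/5


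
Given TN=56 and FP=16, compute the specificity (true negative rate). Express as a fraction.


Specificity = TN / (TN + FP) = 56 / 72 = 7/9.

7/9


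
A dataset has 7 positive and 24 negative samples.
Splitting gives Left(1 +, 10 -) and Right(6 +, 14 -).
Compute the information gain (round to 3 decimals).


H(parent) = 0.7706. H(left) = 0.4395, H(right) = 0.8813. Weighted = (11/31)*0.4395 + (20/31)*0.8813 = 0.7245. IG = 0.7706 - 0.7245 = 0.0461, which rounds to 0.046.

0.046


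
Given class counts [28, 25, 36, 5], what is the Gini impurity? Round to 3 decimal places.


Total = 94. Proportions: 28/94, 25/94, 36/94, 5/94. sum(p_i^2) = 0.3090. Gini = 1 - 0.3090 = 0.6910, which rounds to 0.691.

0.691


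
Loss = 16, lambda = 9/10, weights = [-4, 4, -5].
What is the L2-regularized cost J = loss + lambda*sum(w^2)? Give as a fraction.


L2 sq norm = sum(w^2) = 57. J = 16 + 9/10 * 57 = 673/10.

673/10


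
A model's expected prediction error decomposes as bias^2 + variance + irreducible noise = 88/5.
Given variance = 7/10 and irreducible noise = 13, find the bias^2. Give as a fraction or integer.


Total error = bias^2 + variance + irreducible noise. So bias^2 = 88/5 - 7/10 - 13 = 39/10.

39/10


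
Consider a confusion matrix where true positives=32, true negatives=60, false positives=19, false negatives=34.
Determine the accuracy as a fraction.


Accuracy = (TP + TN) / (TP + TN + FP + FN) = (32 + 60) / 145 = 92/145.

92/145


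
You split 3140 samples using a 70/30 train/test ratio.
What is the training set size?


Test set = 3140 * 30% = 942. Training set = 3140 - 942 = 2198.

2198


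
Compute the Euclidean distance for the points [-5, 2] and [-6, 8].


d = sqrt(sum of squared differences). (-5--6)^2=1, (2-8)^2=36. Sum = 37.

sqrt(37)


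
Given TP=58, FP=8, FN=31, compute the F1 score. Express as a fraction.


Precision = 58/66 = 29/33. Recall = 58/89 = 58/89. F1 = 2*P*R/(P+R) = 116/155.

116/155


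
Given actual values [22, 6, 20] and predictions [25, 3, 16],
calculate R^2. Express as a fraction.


Mean(y) = 16. SS_res = 34. SS_tot = 152. R^2 = 1 - 34/(152) = 59/76.

59/76


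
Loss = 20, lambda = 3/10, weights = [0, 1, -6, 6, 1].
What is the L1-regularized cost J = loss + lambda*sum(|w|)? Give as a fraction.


L1 norm = sum(|w|) = 14. J = 20 + 3/10 * 14 = 121/5.

121/5


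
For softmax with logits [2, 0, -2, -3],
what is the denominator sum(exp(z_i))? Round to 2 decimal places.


Denom = e^2=7.3891 + e^0=1.0000 + e^-2=0.1353 + e^-3=0.0498. Sum = 8.5742, which rounds to 8.57.

8.57


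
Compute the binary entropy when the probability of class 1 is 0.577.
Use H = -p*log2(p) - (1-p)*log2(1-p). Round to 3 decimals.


H = -0.577*log2(0.577) - 0.423*log2(0.423) = 0.983.

0.983


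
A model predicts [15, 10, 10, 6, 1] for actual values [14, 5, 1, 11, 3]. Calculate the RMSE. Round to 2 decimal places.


MSE = 27.2000. RMSE = sqrt(27.2000) = 5.22.

5.22


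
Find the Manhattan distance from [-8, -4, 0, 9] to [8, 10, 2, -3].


d = sum of absolute differences: |-8-8|=16 + |-4-10|=14 + |0-2|=2 + |9--3|=12 = 44.

44


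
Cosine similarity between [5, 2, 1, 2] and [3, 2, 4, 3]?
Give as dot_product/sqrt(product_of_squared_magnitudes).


dot = 29. |a|^2 = 34, |b|^2 = 38. cos = 29/sqrt(1292).

29/sqrt(1292)


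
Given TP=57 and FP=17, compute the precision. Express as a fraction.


Precision = TP / (TP + FP) = 57 / 74 = 57/74.

57/74


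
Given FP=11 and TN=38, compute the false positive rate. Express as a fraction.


FPR = FP / (FP + TN) = 11 / 49 = 11/49.

11/49


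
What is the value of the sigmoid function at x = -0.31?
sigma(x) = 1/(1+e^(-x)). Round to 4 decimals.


sigma(-0.31) = 1/(1+e^(0.31)) = 1/(1+1.363425) = 1/2.363425 = 0.4231.

0.4231


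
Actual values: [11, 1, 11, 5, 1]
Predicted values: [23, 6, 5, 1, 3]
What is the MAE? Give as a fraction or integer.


MAE = (1/5) * (|11-23|=12 + |1-6|=5 + |11-5|=6 + |5-1|=4 + |1-3|=2). Sum = 29. MAE = 29/5.

29/5


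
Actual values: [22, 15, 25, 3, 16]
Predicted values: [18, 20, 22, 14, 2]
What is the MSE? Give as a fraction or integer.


MSE = (1/5) * ((22-18)^2=16 + (15-20)^2=25 + (25-22)^2=9 + (3-14)^2=121 + (16-2)^2=196). Sum = 367. MSE = 367/5.

367/5


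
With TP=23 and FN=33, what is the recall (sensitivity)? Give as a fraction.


Recall = TP / (TP + FN) = 23 / 56 = 23/56.

23/56


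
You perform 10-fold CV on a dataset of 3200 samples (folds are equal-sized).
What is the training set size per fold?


Each validation fold has 3200/10 = 320 samples. Training set = 3200 - 320 = 2880.

2880


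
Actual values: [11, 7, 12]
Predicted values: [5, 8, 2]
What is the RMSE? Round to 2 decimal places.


MSE = 45.6667. RMSE = sqrt(45.6667) = 6.76.

6.76


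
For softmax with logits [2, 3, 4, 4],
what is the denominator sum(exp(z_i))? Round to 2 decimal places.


Denom = e^2=7.3891 + e^3=20.0855 + e^4=54.5982 + e^4=54.5982. Sum = 136.6710, which rounds to 136.67.

136.67


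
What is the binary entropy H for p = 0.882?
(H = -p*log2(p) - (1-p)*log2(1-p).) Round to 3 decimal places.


H = -0.882*log2(0.882) - 0.118*log2(0.118) = 0.524.

0.524


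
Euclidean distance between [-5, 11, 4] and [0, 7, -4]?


d = sqrt(sum of squared differences). (-5-0)^2=25, (11-7)^2=16, (4--4)^2=64. Sum = 105.

sqrt(105)


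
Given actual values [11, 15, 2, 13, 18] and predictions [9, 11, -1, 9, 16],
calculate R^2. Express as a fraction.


Mean(y) = 59/5. SS_res = 49. SS_tot = 734/5. R^2 = 1 - 49/(734/5) = 489/734.

489/734


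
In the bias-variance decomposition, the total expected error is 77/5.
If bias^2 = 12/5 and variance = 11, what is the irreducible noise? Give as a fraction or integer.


Total error = bias^2 + variance + irreducible noise. So irreducible noise = 77/5 - 12/5 - 11 = 2.

2


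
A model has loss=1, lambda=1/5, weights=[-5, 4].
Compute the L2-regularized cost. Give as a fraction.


L2 sq norm = sum(w^2) = 41. J = 1 + 1/5 * 41 = 46/5.

46/5


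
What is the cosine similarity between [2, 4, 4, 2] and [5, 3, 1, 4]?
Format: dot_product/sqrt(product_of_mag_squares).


dot = 34. |a|^2 = 40, |b|^2 = 51. cos = 34/sqrt(2040).

34/sqrt(2040)


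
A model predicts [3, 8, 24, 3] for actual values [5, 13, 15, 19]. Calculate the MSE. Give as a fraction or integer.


MSE = (1/4) * ((5-3)^2=4 + (13-8)^2=25 + (15-24)^2=81 + (19-3)^2=256). Sum = 366. MSE = 183/2.

183/2


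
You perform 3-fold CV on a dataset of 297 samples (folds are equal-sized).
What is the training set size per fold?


Each validation fold has 297/3 = 99 samples. Training set = 297 - 99 = 198.

198


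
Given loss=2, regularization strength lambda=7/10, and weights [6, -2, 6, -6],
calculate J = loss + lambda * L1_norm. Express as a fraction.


L1 norm = sum(|w|) = 20. J = 2 + 7/10 * 20 = 16.

16


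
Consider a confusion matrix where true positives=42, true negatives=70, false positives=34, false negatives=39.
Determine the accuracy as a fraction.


Accuracy = (TP + TN) / (TP + TN + FP + FN) = (42 + 70) / 185 = 112/185.

112/185


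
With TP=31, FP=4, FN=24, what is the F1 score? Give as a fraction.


Precision = 31/35 = 31/35. Recall = 31/55 = 31/55. F1 = 2*P*R/(P+R) = 31/45.

31/45


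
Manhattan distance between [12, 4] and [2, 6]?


d = sum of absolute differences: |12-2|=10 + |4-6|=2 = 12.

12


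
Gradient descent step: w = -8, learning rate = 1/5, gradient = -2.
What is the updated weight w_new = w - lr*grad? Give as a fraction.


w_new = -8 - 1/5 * -2 = -8 - -2/5 = -38/5.

-38/5


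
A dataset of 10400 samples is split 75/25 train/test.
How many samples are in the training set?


Test set = 10400 * 25% = 2600. Training set = 10400 - 2600 = 7800.

7800


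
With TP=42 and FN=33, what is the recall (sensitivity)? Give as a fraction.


Recall = TP / (TP + FN) = 42 / 75 = 14/25.

14/25


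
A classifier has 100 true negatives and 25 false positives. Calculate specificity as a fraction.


Specificity = TN / (TN + FP) = 100 / 125 = 4/5.

4/5


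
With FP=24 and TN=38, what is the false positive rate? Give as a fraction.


FPR = FP / (FP + TN) = 24 / 62 = 12/31.

12/31


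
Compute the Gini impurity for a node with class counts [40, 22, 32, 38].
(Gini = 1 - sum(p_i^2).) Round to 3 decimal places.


Total = 132. Proportions: 40/132, 22/132, 32/132, 38/132. sum(p_i^2) = 0.2612. Gini = 1 - 0.2612 = 0.7388, which rounds to 0.739.

0.739


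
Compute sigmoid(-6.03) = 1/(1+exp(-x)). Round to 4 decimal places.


sigma(-6.03) = 1/(1+e^(6.03)) = 1/(1+415.715029) = 1/416.715029 = 0.0024.

0.0024


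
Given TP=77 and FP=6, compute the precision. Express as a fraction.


Precision = TP / (TP + FP) = 77 / 83 = 77/83.

77/83


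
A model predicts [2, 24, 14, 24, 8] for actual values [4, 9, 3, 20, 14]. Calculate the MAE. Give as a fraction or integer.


MAE = (1/5) * (|4-2|=2 + |9-24|=15 + |3-14|=11 + |20-24|=4 + |14-8|=6). Sum = 38. MAE = 38/5.

38/5


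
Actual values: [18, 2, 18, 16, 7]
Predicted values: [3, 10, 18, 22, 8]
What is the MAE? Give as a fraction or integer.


MAE = (1/5) * (|18-3|=15 + |2-10|=8 + |18-18|=0 + |16-22|=6 + |7-8|=1). Sum = 30. MAE = 6.

6


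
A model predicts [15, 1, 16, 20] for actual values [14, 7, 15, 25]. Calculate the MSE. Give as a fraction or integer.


MSE = (1/4) * ((14-15)^2=1 + (7-1)^2=36 + (15-16)^2=1 + (25-20)^2=25). Sum = 63. MSE = 63/4.

63/4


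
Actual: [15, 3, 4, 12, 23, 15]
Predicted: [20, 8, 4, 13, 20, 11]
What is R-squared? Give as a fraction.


Mean(y) = 12. SS_res = 76. SS_tot = 284. R^2 = 1 - 76/(284) = 52/71.

52/71


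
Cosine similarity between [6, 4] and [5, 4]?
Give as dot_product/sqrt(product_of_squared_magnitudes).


dot = 46. |a|^2 = 52, |b|^2 = 41. cos = 46/sqrt(2132).

46/sqrt(2132)


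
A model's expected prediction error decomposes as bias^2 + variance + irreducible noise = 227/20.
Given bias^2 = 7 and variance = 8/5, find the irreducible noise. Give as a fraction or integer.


Total error = bias^2 + variance + irreducible noise. So irreducible noise = 227/20 - 7 - 8/5 = 11/4.

11/4


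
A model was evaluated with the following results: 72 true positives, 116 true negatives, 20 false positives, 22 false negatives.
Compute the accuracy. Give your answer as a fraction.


Accuracy = (TP + TN) / (TP + TN + FP + FN) = (72 + 116) / 230 = 94/115.

94/115


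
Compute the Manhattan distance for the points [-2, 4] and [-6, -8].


d = sum of absolute differences: |-2--6|=4 + |4--8|=12 = 16.

16


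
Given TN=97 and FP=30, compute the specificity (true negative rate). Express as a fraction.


Specificity = TN / (TN + FP) = 97 / 127 = 97/127.

97/127


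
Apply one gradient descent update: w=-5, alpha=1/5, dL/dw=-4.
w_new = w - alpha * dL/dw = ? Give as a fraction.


w_new = -5 - 1/5 * -4 = -5 - -4/5 = -21/5.

-21/5


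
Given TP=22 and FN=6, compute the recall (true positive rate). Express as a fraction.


Recall = TP / (TP + FN) = 22 / 28 = 11/14.

11/14


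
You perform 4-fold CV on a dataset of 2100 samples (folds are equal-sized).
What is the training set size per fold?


Each validation fold has 2100/4 = 525 samples. Training set = 2100 - 525 = 1575.

1575


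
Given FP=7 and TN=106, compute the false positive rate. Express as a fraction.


FPR = FP / (FP + TN) = 7 / 113 = 7/113.

7/113


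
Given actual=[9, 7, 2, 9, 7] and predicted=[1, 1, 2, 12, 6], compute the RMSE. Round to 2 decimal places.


MSE = 22.0000. RMSE = sqrt(22.0000) = 4.69.

4.69


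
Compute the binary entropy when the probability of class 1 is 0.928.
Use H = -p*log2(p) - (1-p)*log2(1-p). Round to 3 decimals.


H = -0.928*log2(0.928) - 0.072*log2(0.072) = 0.373.

0.373


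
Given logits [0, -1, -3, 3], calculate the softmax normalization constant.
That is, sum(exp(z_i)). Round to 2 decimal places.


Denom = e^0=1.0000 + e^-1=0.3679 + e^-3=0.0498 + e^3=20.0855. Sum = 21.5032, which rounds to 21.50.

21.50


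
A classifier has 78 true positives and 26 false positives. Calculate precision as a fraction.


Precision = TP / (TP + FP) = 78 / 104 = 3/4.

3/4


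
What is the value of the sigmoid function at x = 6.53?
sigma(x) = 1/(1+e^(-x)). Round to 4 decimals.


sigma(6.53) = 1/(1+e^(-6.53)) = 1/(1+0.001459) = 1/1.001459 = 0.9985.

0.9985


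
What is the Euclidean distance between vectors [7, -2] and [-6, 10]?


d = sqrt(sum of squared differences). (7--6)^2=169, (-2-10)^2=144. Sum = 313.

sqrt(313)


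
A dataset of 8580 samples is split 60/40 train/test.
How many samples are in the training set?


Test set = 8580 * 40% = 3432. Training set = 8580 - 3432 = 5148.

5148


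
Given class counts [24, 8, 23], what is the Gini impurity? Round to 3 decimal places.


Total = 55. Proportions: 24/55, 8/55, 23/55. sum(p_i^2) = 0.3864. Gini = 1 - 0.3864 = 0.6136, which rounds to 0.614.

0.614


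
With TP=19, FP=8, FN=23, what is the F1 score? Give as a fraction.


Precision = 19/27 = 19/27. Recall = 19/42 = 19/42. F1 = 2*P*R/(P+R) = 38/69.

38/69


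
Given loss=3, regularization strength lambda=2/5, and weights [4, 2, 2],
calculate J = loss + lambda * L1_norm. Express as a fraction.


L1 norm = sum(|w|) = 8. J = 3 + 2/5 * 8 = 31/5.

31/5


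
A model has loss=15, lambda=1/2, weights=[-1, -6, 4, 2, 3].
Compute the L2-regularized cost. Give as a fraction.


L2 sq norm = sum(w^2) = 66. J = 15 + 1/2 * 66 = 48.

48


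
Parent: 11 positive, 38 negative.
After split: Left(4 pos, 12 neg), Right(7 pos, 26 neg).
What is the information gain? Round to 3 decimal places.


H(parent) = 0.7683. H(left) = 0.8113, H(right) = 0.7455. Weighted = (16/49)*0.8113 + (33/49)*0.7455 = 0.7670. IG = 0.7683 - 0.7670 = 0.0013, which rounds to 0.001.

0.001


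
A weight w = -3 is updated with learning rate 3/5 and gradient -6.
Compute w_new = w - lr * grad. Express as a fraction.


w_new = -3 - 3/5 * -6 = -3 - -18/5 = 3/5.

3/5


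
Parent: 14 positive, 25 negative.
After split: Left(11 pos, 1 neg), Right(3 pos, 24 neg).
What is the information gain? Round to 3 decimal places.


H(parent) = 0.9418. H(left) = 0.4138, H(right) = 0.5033. Weighted = (12/39)*0.4138 + (27/39)*0.5033 = 0.4758. IG = 0.9418 - 0.4758 = 0.4660, which rounds to 0.466.

0.466


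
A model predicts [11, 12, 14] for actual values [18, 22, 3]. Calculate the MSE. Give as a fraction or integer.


MSE = (1/3) * ((18-11)^2=49 + (22-12)^2=100 + (3-14)^2=121). Sum = 270. MSE = 90.

90


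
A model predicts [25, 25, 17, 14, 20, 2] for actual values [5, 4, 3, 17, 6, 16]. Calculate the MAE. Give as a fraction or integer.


MAE = (1/6) * (|5-25|=20 + |4-25|=21 + |3-17|=14 + |17-14|=3 + |6-20|=14 + |16-2|=14). Sum = 86. MAE = 43/3.

43/3


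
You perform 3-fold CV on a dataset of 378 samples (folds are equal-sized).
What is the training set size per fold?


Each validation fold has 378/3 = 126 samples. Training set = 378 - 126 = 252.

252


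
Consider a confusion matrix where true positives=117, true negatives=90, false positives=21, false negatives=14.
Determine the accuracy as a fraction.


Accuracy = (TP + TN) / (TP + TN + FP + FN) = (117 + 90) / 242 = 207/242.

207/242


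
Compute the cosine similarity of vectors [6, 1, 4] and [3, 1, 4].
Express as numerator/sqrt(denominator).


dot = 35. |a|^2 = 53, |b|^2 = 26. cos = 35/sqrt(1378).

35/sqrt(1378)


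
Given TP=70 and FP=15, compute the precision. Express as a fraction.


Precision = TP / (TP + FP) = 70 / 85 = 14/17.

14/17


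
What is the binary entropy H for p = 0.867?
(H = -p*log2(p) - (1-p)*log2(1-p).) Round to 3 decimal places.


H = -0.867*log2(0.867) - 0.133*log2(0.133) = 0.566.

0.566


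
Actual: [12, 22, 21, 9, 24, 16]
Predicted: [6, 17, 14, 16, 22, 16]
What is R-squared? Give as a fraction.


Mean(y) = 52/3. SS_res = 163. SS_tot = 538/3. R^2 = 1 - 163/(538/3) = 49/538.

49/538


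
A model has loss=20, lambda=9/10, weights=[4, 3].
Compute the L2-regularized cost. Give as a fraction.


L2 sq norm = sum(w^2) = 25. J = 20 + 9/10 * 25 = 85/2.

85/2


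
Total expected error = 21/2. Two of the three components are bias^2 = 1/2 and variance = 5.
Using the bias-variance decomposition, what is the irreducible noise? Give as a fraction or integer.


Total error = bias^2 + variance + irreducible noise. So irreducible noise = 21/2 - 1/2 - 5 = 5.

5


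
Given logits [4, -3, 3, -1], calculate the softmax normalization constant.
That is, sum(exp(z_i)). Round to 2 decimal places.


Denom = e^4=54.5982 + e^-3=0.0498 + e^3=20.0855 + e^-1=0.3679. Sum = 75.1014, which rounds to 75.10.

75.10


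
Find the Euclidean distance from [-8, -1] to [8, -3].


d = sqrt(sum of squared differences). (-8-8)^2=256, (-1--3)^2=4. Sum = 260.

sqrt(260)


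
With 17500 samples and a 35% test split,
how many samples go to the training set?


Test set = 17500 * 35% = 6125. Training set = 17500 - 6125 = 11375.

11375


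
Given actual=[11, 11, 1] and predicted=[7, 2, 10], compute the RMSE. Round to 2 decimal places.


MSE = 59.3333. RMSE = sqrt(59.3333) = 7.70.

7.70


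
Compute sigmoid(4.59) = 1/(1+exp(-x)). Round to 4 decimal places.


sigma(4.59) = 1/(1+e^(-4.59)) = 1/(1+0.010153) = 1/1.010153 = 0.9899.

0.9899


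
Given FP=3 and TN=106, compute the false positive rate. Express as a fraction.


FPR = FP / (FP + TN) = 3 / 109 = 3/109.

3/109


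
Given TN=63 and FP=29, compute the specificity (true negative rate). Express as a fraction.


Specificity = TN / (TN + FP) = 63 / 92 = 63/92.

63/92


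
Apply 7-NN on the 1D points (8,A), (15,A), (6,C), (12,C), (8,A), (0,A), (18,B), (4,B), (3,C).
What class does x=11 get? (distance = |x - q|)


Distances: |8-11|=3, |15-11|=4, |6-11|=5, |12-11|=1, |8-11|=3, |0-11|=11, |18-11|=7, |4-11|=7, |3-11|=8. 7 nearest: (12,C), (8,A), (8,A), (15,A), (6,C), (18,B), (4,B). Counts: {'C': 2, 'A': 3, 'B': 2}. Majority class: A.

A


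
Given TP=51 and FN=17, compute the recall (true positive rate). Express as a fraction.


Recall = TP / (TP + FN) = 51 / 68 = 3/4.

3/4


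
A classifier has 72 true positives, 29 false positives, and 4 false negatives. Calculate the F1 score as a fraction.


Precision = 72/101 = 72/101. Recall = 72/76 = 18/19. F1 = 2*P*R/(P+R) = 48/59.

48/59


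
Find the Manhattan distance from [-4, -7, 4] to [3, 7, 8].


d = sum of absolute differences: |-4-3|=7 + |-7-7|=14 + |4-8|=4 = 25.

25


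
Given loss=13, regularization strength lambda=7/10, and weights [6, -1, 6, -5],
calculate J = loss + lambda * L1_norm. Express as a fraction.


L1 norm = sum(|w|) = 18. J = 13 + 7/10 * 18 = 128/5.

128/5


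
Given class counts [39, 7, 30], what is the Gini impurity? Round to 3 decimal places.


Total = 76. Proportions: 39/76, 7/76, 30/76. sum(p_i^2) = 0.4276. Gini = 1 - 0.4276 = 0.5724, which rounds to 0.572.

0.572


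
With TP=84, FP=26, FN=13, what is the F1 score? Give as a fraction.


Precision = 84/110 = 42/55. Recall = 84/97 = 84/97. F1 = 2*P*R/(P+R) = 56/69.

56/69


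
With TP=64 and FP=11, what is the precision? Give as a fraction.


Precision = TP / (TP + FP) = 64 / 75 = 64/75.

64/75


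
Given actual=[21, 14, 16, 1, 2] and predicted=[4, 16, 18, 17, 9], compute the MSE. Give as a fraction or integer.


MSE = (1/5) * ((21-4)^2=289 + (14-16)^2=4 + (16-18)^2=4 + (1-17)^2=256 + (2-9)^2=49). Sum = 602. MSE = 602/5.

602/5


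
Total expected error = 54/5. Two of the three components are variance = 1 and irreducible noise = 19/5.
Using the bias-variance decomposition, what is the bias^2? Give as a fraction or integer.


Total error = bias^2 + variance + irreducible noise. So bias^2 = 54/5 - 1 - 19/5 = 6.

6


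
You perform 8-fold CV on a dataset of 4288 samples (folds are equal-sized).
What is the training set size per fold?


Each validation fold has 4288/8 = 536 samples. Training set = 4288 - 536 = 3752.

3752


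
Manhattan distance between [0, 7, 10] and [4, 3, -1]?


d = sum of absolute differences: |0-4|=4 + |7-3|=4 + |10--1|=11 = 19.

19


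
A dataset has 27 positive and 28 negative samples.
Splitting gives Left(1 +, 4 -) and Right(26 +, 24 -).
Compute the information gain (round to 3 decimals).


H(parent) = 0.9998. H(left) = 0.7219, H(right) = 0.9988. Weighted = (5/55)*0.7219 + (50/55)*0.9988 = 0.9736. IG = 0.9998 - 0.9736 = 0.0262, which rounds to 0.026.

0.026


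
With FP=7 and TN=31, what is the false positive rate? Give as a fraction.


FPR = FP / (FP + TN) = 7 / 38 = 7/38.

7/38


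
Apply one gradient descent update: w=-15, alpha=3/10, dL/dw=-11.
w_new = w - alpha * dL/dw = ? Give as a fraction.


w_new = -15 - 3/10 * -11 = -15 - -33/10 = -117/10.

-117/10


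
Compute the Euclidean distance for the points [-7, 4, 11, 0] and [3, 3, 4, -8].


d = sqrt(sum of squared differences). (-7-3)^2=100, (4-3)^2=1, (11-4)^2=49, (0--8)^2=64. Sum = 214.

sqrt(214)


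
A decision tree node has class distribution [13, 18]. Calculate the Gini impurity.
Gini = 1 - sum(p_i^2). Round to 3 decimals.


Total = 31. Proportions: 13/31, 18/31. sum(p_i^2) = 0.5130. Gini = 1 - 0.5130 = 0.4870, which rounds to 0.487.

0.487


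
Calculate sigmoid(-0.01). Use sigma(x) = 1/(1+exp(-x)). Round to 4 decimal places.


sigma(-0.01) = 1/(1+e^(0.01)) = 1/(1+1.010050) = 1/2.010050 = 0.4975.

0.4975


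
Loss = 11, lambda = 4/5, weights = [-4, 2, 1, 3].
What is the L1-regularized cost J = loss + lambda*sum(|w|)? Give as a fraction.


L1 norm = sum(|w|) = 10. J = 11 + 4/5 * 10 = 19.

19


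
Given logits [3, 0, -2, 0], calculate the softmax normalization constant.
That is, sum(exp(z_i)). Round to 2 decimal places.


Denom = e^3=20.0855 + e^0=1.0000 + e^-2=0.1353 + e^0=1.0000. Sum = 22.2208, which rounds to 22.22.

22.22


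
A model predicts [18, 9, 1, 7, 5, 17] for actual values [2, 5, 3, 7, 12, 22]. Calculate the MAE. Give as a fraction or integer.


MAE = (1/6) * (|2-18|=16 + |5-9|=4 + |3-1|=2 + |7-7|=0 + |12-5|=7 + |22-17|=5). Sum = 34. MAE = 17/3.

17/3


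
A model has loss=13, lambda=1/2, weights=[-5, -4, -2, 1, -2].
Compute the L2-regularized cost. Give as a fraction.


L2 sq norm = sum(w^2) = 50. J = 13 + 1/2 * 50 = 38.

38


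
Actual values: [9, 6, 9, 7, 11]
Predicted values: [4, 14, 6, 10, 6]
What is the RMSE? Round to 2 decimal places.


MSE = 26.4000. RMSE = sqrt(26.4000) = 5.14.

5.14


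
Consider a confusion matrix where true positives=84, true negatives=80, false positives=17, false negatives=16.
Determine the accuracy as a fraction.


Accuracy = (TP + TN) / (TP + TN + FP + FN) = (84 + 80) / 197 = 164/197.

164/197


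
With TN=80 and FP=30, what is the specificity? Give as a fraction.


Specificity = TN / (TN + FP) = 80 / 110 = 8/11.

8/11


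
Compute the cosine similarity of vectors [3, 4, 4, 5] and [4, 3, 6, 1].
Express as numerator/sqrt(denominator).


dot = 53. |a|^2 = 66, |b|^2 = 62. cos = 53/sqrt(4092).

53/sqrt(4092)


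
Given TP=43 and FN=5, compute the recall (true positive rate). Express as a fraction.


Recall = TP / (TP + FN) = 43 / 48 = 43/48.

43/48


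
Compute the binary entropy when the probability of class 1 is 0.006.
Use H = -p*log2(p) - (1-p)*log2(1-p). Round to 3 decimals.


H = -0.006*log2(0.006) - 0.994*log2(0.994) = 0.053.

0.053


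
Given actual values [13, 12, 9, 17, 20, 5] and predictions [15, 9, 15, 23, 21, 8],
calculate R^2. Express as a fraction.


Mean(y) = 38/3. SS_res = 95. SS_tot = 436/3. R^2 = 1 - 95/(436/3) = 151/436.

151/436


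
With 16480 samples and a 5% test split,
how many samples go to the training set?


Test set = 16480 * 5% = 824. Training set = 16480 - 824 = 15656.

15656


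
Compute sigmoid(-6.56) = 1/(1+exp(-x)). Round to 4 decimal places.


sigma(-6.56) = 1/(1+e^(6.56)) = 1/(1+706.271695) = 1/707.271695 = 0.0014.

0.0014


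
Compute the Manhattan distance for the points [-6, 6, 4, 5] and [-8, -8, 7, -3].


d = sum of absolute differences: |-6--8|=2 + |6--8|=14 + |4-7|=3 + |5--3|=8 = 27.

27


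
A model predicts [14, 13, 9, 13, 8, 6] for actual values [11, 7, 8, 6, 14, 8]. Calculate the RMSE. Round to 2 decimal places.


MSE = 22.5000. RMSE = sqrt(22.5000) = 4.74.

4.74


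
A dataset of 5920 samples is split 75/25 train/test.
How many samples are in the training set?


Test set = 5920 * 25% = 1480. Training set = 5920 - 1480 = 4440.

4440


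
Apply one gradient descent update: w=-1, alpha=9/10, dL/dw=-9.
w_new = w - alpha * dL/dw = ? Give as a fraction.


w_new = -1 - 9/10 * -9 = -1 - -81/10 = 71/10.

71/10


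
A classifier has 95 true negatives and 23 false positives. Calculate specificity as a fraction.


Specificity = TN / (TN + FP) = 95 / 118 = 95/118.

95/118


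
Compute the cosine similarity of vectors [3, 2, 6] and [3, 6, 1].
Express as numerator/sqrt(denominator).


dot = 27. |a|^2 = 49, |b|^2 = 46. cos = 27/sqrt(2254).

27/sqrt(2254)


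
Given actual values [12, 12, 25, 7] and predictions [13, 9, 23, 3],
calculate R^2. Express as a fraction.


Mean(y) = 14. SS_res = 30. SS_tot = 178. R^2 = 1 - 30/(178) = 74/89.

74/89


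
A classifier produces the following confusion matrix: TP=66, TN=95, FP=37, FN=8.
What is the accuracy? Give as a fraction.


Accuracy = (TP + TN) / (TP + TN + FP + FN) = (66 + 95) / 206 = 161/206.

161/206


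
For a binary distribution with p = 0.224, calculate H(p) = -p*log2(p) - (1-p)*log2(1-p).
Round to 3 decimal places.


H = -0.224*log2(0.224) - 0.776*log2(0.776) = 0.767.

0.767


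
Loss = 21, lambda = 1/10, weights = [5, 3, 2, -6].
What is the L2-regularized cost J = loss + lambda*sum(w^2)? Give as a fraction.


L2 sq norm = sum(w^2) = 74. J = 21 + 1/10 * 74 = 142/5.

142/5


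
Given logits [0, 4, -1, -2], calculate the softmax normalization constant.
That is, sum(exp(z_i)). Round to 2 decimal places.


Denom = e^0=1.0000 + e^4=54.5982 + e^-1=0.3679 + e^-2=0.1353. Sum = 56.1014, which rounds to 56.10.

56.10


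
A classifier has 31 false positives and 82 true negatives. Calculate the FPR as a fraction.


FPR = FP / (FP + TN) = 31 / 113 = 31/113.

31/113


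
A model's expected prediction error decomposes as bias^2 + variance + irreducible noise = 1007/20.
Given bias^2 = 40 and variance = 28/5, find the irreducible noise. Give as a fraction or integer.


Total error = bias^2 + variance + irreducible noise. So irreducible noise = 1007/20 - 40 - 28/5 = 19/4.

19/4


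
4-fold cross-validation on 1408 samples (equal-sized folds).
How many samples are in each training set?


Each validation fold has 1408/4 = 352 samples. Training set = 1408 - 352 = 1056.

1056


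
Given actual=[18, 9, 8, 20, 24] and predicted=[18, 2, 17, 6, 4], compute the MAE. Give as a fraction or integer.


MAE = (1/5) * (|18-18|=0 + |9-2|=7 + |8-17|=9 + |20-6|=14 + |24-4|=20). Sum = 50. MAE = 10.

10


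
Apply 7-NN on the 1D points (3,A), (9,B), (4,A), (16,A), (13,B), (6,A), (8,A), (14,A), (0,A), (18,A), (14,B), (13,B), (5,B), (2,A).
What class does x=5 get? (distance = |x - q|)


Distances: |3-5|=2, |9-5|=4, |4-5|=1, |16-5|=11, |13-5|=8, |6-5|=1, |8-5|=3, |14-5|=9, |0-5|=5, |18-5|=13, |14-5|=9, |13-5|=8, |5-5|=0, |2-5|=3. 7 nearest: (5,B), (4,A), (6,A), (3,A), (8,A), (2,A), (9,B). Counts: {'B': 2, 'A': 5}. Majority class: A.

A


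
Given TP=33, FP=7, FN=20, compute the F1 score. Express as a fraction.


Precision = 33/40 = 33/40. Recall = 33/53 = 33/53. F1 = 2*P*R/(P+R) = 22/31.

22/31


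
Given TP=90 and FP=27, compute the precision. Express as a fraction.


Precision = TP / (TP + FP) = 90 / 117 = 10/13.

10/13


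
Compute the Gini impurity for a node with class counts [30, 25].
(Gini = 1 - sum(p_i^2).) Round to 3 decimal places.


Total = 55. Proportions: 30/55, 25/55. sum(p_i^2) = 0.5041. Gini = 1 - 0.5041 = 0.4959, which rounds to 0.496.

0.496


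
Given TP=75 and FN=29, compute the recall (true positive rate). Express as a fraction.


Recall = TP / (TP + FN) = 75 / 104 = 75/104.

75/104


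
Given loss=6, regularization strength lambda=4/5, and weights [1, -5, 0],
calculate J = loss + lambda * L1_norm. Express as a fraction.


L1 norm = sum(|w|) = 6. J = 6 + 4/5 * 6 = 54/5.

54/5


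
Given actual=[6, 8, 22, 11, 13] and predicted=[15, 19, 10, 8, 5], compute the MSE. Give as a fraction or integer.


MSE = (1/5) * ((6-15)^2=81 + (8-19)^2=121 + (22-10)^2=144 + (11-8)^2=9 + (13-5)^2=64). Sum = 419. MSE = 419/5.

419/5


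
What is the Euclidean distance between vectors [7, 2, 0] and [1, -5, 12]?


d = sqrt(sum of squared differences). (7-1)^2=36, (2--5)^2=49, (0-12)^2=144. Sum = 229.

sqrt(229)


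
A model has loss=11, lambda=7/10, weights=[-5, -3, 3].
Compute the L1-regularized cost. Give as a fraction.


L1 norm = sum(|w|) = 11. J = 11 + 7/10 * 11 = 187/10.

187/10


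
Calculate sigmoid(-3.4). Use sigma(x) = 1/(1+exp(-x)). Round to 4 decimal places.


sigma(-3.4) = 1/(1+e^(3.4)) = 1/(1+29.964100) = 1/30.964100 = 0.0323.

0.0323


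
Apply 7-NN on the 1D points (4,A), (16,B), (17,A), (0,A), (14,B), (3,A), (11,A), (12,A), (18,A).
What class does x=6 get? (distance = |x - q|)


Distances: |4-6|=2, |16-6|=10, |17-6|=11, |0-6|=6, |14-6|=8, |3-6|=3, |11-6|=5, |12-6|=6, |18-6|=12. 7 nearest: (4,A), (3,A), (11,A), (0,A), (12,A), (14,B), (16,B). Counts: {'A': 5, 'B': 2}. Majority class: A.

A


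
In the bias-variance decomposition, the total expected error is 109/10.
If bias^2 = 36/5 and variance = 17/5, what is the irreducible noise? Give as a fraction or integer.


Total error = bias^2 + variance + irreducible noise. So irreducible noise = 109/10 - 36/5 - 17/5 = 3/10.

3/10


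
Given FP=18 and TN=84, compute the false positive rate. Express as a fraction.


FPR = FP / (FP + TN) = 18 / 102 = 3/17.

3/17


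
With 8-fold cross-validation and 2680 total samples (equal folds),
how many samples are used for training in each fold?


Each validation fold has 2680/8 = 335 samples. Training set = 2680 - 335 = 2345.

2345


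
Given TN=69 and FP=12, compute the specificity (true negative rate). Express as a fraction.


Specificity = TN / (TN + FP) = 69 / 81 = 23/27.

23/27


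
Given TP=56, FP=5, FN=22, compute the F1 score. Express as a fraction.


Precision = 56/61 = 56/61. Recall = 56/78 = 28/39. F1 = 2*P*R/(P+R) = 112/139.

112/139


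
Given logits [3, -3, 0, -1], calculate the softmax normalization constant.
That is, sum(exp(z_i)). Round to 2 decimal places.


Denom = e^3=20.0855 + e^-3=0.0498 + e^0=1.0000 + e^-1=0.3679. Sum = 21.5032, which rounds to 21.50.

21.50


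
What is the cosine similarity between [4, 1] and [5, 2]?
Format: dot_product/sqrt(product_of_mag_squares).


dot = 22. |a|^2 = 17, |b|^2 = 29. cos = 22/sqrt(493).

22/sqrt(493)


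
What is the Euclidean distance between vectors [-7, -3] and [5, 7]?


d = sqrt(sum of squared differences). (-7-5)^2=144, (-3-7)^2=100. Sum = 244.

sqrt(244)


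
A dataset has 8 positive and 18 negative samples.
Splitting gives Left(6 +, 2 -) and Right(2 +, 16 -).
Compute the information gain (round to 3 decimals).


H(parent) = 0.8905. H(left) = 0.8113, H(right) = 0.5033. Weighted = (8/26)*0.8113 + (18/26)*0.5033 = 0.5981. IG = 0.8905 - 0.5981 = 0.2924, which rounds to 0.292.

0.292


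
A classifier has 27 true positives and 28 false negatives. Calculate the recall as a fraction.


Recall = TP / (TP + FN) = 27 / 55 = 27/55.

27/55


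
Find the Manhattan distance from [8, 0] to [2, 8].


d = sum of absolute differences: |8-2|=6 + |0-8|=8 = 14.

14


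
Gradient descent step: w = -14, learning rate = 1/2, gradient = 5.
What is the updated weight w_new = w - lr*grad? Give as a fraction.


w_new = -14 - 1/2 * 5 = -14 - 5/2 = -33/2.

-33/2


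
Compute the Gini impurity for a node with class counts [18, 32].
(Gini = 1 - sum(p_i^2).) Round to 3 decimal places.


Total = 50. Proportions: 18/50, 32/50. sum(p_i^2) = 0.5392. Gini = 1 - 0.5392 = 0.4608, which rounds to 0.461.

0.461


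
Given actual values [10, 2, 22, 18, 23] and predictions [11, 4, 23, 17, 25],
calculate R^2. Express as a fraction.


Mean(y) = 15. SS_res = 11. SS_tot = 316. R^2 = 1 - 11/(316) = 305/316.

305/316


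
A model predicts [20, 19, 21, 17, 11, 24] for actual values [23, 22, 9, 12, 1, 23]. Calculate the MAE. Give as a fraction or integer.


MAE = (1/6) * (|23-20|=3 + |22-19|=3 + |9-21|=12 + |12-17|=5 + |1-11|=10 + |23-24|=1). Sum = 34. MAE = 17/3.

17/3


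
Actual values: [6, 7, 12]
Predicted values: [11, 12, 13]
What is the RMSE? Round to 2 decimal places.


MSE = 17.0000. RMSE = sqrt(17.0000) = 4.12.

4.12


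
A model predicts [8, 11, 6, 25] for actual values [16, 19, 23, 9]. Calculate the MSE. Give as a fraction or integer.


MSE = (1/4) * ((16-8)^2=64 + (19-11)^2=64 + (23-6)^2=289 + (9-25)^2=256). Sum = 673. MSE = 673/4.

673/4


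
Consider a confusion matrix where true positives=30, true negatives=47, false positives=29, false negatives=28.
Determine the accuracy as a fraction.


Accuracy = (TP + TN) / (TP + TN + FP + FN) = (30 + 47) / 134 = 77/134.

77/134


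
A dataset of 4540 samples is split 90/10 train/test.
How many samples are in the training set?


Test set = 4540 * 10% = 454. Training set = 4540 - 454 = 4086.

4086


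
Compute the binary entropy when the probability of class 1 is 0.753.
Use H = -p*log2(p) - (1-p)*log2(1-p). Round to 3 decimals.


H = -0.753*log2(0.753) - 0.247*log2(0.247) = 0.806.

0.806
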